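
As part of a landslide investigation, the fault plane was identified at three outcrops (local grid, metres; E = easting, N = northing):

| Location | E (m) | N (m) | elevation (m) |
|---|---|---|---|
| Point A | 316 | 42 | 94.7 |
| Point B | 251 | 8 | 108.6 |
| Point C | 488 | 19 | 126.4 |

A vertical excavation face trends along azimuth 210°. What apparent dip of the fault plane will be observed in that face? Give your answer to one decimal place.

Two edge vectors: Point A→Point B = (-65, -34, 13.9), Point A→Point C = (172, -23, 31.7).
Normal n = (Point A→Point B) × (Point A→Point C) = (-758.1, 4451.3, 7343).
So ∂z/∂E = −n_x/n_z = 0.10324 and ∂z/∂N = −n_y/n_z = −0.60620.
Unit vector along 210° is (sin 210°, cos 210°) = (-0.5000, -0.8660).
Slope in that direction = a·(-0.5000) + b·(-0.8660) = 0.47336.
Apparent dip = arctan|0.47336| = 25.3° (true dip is 31.6°, so apparent ≤ true as expected).

25.3°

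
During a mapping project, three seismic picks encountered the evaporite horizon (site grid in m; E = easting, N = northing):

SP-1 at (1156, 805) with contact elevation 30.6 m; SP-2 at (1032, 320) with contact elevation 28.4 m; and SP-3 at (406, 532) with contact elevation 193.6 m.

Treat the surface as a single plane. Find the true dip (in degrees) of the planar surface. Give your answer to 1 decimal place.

14.1°

Let the plane be z = a·E + b·N + c.
SP-2−SP-1: −124a − 485b = −2.2;  SP-3−SP-1: −750a − 273b = 163.
Solving gives a = −0.24146, b = 0.06627.
Gradient magnitude |∇z| = √(a² + b²) = √(0.05830 + 0.00439) = 0.25038.
True dip = arctan(0.25038) = 14.1°, dipping toward ESE (azimuth ≈ 105°).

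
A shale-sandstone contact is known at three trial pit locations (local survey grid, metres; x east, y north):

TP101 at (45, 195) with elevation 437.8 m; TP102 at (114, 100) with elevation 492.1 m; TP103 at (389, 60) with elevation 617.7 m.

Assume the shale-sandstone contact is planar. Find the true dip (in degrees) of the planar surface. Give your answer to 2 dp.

Two edge vectors: TP101→TP102 = (69, -95, 54.3), TP101→TP103 = (344, -135, 179.9).
Normal n = (TP101→TP102) × (TP101→TP103) = (-9760, 6266.1, 23365).
So ∂z/∂x = −n_x/n_z = 0.41772 and ∂z/∂y = −n_y/n_z = −0.26818.
Gradient magnitude |∇z| = √(a² + b²) = √(0.17449 + 0.07192) = 0.49640.
True dip = arctan(0.49640) = 26.40°, dipping toward WNW (azimuth ≈ 303°).

26.40°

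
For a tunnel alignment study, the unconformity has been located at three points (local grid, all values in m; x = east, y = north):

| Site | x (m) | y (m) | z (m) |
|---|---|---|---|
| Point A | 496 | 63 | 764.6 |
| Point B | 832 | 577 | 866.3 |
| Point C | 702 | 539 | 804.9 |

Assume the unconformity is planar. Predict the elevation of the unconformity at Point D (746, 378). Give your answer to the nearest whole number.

Let the plane be z = a·x + b·y + c.
Point B−Point A: 336a + 514b = 101.7;  Point C−Point A: 206a + 476b = 40.3.
Solving gives a = 0.51238, b = −0.13708.
Then c = 764.6 − a·496 − b·63 = 519.10.
At (746, 378): z = 382.2 − 51.8 + 519.10 = 849.5 m.

850 m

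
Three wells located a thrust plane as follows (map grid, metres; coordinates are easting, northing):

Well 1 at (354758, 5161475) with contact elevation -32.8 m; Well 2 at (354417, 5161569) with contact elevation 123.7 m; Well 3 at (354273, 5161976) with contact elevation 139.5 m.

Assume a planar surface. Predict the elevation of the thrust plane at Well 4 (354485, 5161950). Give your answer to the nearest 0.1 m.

Two edge vectors: Well 1→Well 2 = (-341, 94, 156.5), Well 1→Well 3 = (-485, 501, 172.3).
Normal n = (Well 1→Well 2) × (Well 1→Well 3) = (-62210.3, -17148.2, -125251).
So ∂z/∂easting = −n_x/n_z = −0.496685056 and ∂z/∂northing = −n_y/n_z = −0.136910683.
Intercept c from Well 1: -32.8 + 176203.00 + 706661.07 = 882831.27.
At (354485, 5161950): z = −176067.4 − 706726.1 + 882831.27 = 37.8 m.

37.8 m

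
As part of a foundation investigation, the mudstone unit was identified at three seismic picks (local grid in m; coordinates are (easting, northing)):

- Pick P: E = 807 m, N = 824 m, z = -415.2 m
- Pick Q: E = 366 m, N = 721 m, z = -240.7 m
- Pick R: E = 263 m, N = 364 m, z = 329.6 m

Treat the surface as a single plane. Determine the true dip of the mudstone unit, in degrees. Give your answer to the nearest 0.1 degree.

57.8°

Two edge vectors: Pick P→Pick Q = (-441, -103, 174.5), Pick P→Pick R = (-544, -460, 744.8).
Normal n = (Pick P→Pick Q) × (Pick P→Pick R) = (3555.6, 233528.8, 146828).
So ∂z/∂E = −n_x/n_z = −0.02422 and ∂z/∂N = −n_y/n_z = −1.59049.
Gradient magnitude |∇z| = √(a² + b²) = √(0.00059 + 2.52967) = 1.59068.
True dip = arctan(1.59068) = 57.8°, dipping toward N (azimuth ≈ 001°).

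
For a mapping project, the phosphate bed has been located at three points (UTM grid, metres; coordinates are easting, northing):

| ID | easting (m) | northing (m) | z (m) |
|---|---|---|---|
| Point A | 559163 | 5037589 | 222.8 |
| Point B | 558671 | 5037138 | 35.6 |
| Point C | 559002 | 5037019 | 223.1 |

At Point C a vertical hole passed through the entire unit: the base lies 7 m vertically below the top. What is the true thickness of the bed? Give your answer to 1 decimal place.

6.2 m

Two edge vectors: Point A→Point B = (-492, -451, -187.2), Point A→Point C = (-161, -570, 0.3).
Normal n = (Point A→Point B) × (Point A→Point C) = (-106839.3, 30286.8, 207829).
So ∂z/∂easting = −n_x/n_z = 0.51407 and ∂z/∂northing = −n_y/n_z = −0.14573.
|∇z| = √(a²+b²) = 0.53433, so dip δ = arctan(0.53433) = 28.12°.
True thickness = vertical thickness × cos δ = 7 × cos 28.12° = 6.2 m.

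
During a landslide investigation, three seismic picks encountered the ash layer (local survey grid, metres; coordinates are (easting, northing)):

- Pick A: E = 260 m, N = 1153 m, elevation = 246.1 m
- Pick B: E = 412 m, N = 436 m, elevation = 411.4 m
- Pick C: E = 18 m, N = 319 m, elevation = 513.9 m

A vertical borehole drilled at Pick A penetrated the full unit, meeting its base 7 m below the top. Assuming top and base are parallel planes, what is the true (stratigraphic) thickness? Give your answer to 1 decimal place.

6.7 m

Let the plane be z = a·E + b·N + c.
Pick B−Pick A: 152a − 717b = 165.3;  Pick C−Pick A: −242a − 834b = 267.8.
Solving gives a = −0.18034, b = −0.26877.
|∇z| = √(a²+b²) = 0.32367, so dip δ = arctan(0.32367) = 17.94°.
True thickness = vertical thickness × cos δ = 7 × cos 17.94° = 6.7 m.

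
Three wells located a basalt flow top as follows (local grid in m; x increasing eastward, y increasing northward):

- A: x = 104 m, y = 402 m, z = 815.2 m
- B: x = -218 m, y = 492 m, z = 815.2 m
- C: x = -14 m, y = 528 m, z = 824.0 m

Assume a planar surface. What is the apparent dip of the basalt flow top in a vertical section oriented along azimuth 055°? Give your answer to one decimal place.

Let the plane be z = a·x + b·y + c.
B−A: −322a + 90b = 0;  C−A: −118a + 126b = 8.8.
Solving gives a = 0.02644, b = 0.09460.
Unit vector along 055° is (sin 55°, cos 55°) = (0.8192, 0.5736).
Slope in that direction = a·(0.8192) + b·(0.5736) = 0.07592.
Apparent dip = arctan|0.07592| = 4.3° (true dip is 5.6°, so apparent ≤ true as expected).

4.3°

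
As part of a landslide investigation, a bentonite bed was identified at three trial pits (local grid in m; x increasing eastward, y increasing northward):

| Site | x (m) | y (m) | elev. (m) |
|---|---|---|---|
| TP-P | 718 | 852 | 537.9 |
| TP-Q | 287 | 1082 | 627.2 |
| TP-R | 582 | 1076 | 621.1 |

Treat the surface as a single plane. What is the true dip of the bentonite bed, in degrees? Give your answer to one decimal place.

20.0°

Let the plane be z = a·x + b·y + c.
TP-Q−TP-P: −431a + 230b = 89.3;  TP-R−TP-P: −136a + 224b = 83.2.
Solving gives a = −0.01329, b = 0.36336.
Gradient magnitude |∇z| = √(a² + b²) = √(0.00018 + 0.13203) = 0.36360.
True dip = arctan(0.36360) = 20.0°, dipping toward S (azimuth ≈ 178°).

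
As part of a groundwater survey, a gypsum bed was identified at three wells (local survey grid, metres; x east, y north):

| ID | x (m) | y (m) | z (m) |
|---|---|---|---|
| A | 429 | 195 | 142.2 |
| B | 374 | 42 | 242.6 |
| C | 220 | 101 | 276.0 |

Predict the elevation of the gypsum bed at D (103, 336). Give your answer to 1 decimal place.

Two edge vectors: A→B = (-55, -153, 100.4), A→C = (-209, -94, 133.8).
Normal n = (A→B) × (A→C) = (-11033.8, -13624.6, -26807).
So ∂z/∂x = −n_x/n_z = −0.41160 and ∂z/∂y = −n_y/n_z = −0.50825.
Intercept c from A: 142.2 + 176.58 + 99.11 = 417.89.
At (103, 336): z = −42.4 − 170.8 + 417.89 = 204.7 m.

204.7 m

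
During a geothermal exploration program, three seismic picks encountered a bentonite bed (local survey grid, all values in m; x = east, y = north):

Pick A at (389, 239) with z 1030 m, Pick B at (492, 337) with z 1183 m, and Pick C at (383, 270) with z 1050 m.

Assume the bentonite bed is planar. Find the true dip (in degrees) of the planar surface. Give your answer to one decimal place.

47.2°

Two edge vectors: Pick A→Pick B = (103, 98, 153), Pick A→Pick C = (-6, 31, 20).
Normal n = (Pick A→Pick B) × (Pick A→Pick C) = (-2783, -2978, 3781).
So ∂z/∂x = −n_x/n_z = 0.73605 and ∂z/∂y = −n_y/n_z = 0.78762.
Gradient magnitude |∇z| = √(a² + b²) = √(0.54177 + 0.62035) = 1.07802.
True dip = arctan(1.07802) = 47.2°, dipping toward SW (azimuth ≈ 223°).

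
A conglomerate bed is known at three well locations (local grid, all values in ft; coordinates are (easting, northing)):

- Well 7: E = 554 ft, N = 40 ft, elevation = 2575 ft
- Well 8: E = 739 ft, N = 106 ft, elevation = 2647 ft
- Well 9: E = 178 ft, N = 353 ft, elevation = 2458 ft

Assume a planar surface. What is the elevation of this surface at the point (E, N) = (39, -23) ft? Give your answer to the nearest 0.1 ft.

2382.5 ft

Let the plane be z = a·E + b·N + c.
Well 8−Well 7: 185a + 66b = 72;  Well 9−Well 7: −376a + 313b = −117.
Solving gives a = 0.36578, b = 0.06561.
Then c = 2575 − a·554 − b·40 = 2369.73.
At (39, -23): z = 14.3 − 1.5 + 2369.73 = 2382.5 ft.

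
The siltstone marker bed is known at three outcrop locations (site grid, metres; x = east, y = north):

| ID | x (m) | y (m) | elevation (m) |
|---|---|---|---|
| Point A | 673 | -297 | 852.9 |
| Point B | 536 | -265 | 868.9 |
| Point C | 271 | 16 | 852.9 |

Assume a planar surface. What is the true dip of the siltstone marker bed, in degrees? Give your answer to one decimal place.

Let the plane be z = a·x + b·y + c.
Point B−Point A: −137a + 32b = 16;  Point C−Point A: −402a + 313b = 0.
Solving gives a = −0.16684, b = −0.21428.
Gradient magnitude |∇z| = √(a² + b²) = √(0.02784 + 0.04592) = 0.27157.
True dip = arctan(0.27157) = 15.2°, dipping toward NE (azimuth ≈ 038°).

15.2°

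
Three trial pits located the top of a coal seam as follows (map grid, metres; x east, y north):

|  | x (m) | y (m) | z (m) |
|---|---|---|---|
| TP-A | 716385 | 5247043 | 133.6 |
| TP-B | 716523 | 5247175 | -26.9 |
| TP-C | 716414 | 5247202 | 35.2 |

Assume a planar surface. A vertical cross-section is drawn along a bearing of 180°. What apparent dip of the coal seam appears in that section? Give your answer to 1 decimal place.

26.2°

Let the plane be z = a·x + b·y + c.
TP-B−TP-A: 138a + 132b = −160.5;  TP-C−TP-A: 29a + 159b = −98.4.
Solving gives a = −0.69177, b = −0.49270.
Unit vector along 180° is (sin 180°, cos 180°) = (0.0000, -1.0000).
Slope in that direction = a·(0.0000) + b·(-1.0000) = 0.49270.
Apparent dip = arctan|0.49270| = 26.2° (true dip is 40.3°, so apparent ≤ true as expected).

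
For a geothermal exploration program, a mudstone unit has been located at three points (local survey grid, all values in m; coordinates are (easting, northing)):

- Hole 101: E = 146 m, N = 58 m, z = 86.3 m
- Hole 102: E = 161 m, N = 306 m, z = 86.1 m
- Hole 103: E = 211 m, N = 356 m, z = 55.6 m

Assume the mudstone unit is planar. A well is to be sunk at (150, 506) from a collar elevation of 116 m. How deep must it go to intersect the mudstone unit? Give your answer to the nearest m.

15 m

Two edge vectors: Hole 101→Hole 102 = (15, 248, -0.2), Hole 101→Hole 103 = (65, 298, -30.7).
Normal n = (Hole 101→Hole 102) × (Hole 101→Hole 103) = (-7554, 447.5, -11650).
So ∂z/∂E = −n_x/n_z = −0.64841 and ∂z/∂N = −n_y/n_z = 0.03841.
Intercept c from Hole 101: 86.3 + 94.67 − 2.23 = 178.74.
At (150, 506): z_contact = −97.3 + 19.4 + 178.74 = 100.9 m.
Depth below ground = 116 − 100.9 = 15 m.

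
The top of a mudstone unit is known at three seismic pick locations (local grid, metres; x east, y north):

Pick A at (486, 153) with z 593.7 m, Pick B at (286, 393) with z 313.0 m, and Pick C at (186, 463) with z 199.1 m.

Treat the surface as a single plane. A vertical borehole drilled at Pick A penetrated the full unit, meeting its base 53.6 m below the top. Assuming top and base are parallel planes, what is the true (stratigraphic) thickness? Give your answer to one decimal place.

39.2 m

Let the plane be z = a·x + b·y + c.
Pick B−Pick A: −200a + 240b = −280.7;  Pick C−Pick A: −300a + 310b = −394.6.
Solving gives a = 0.76870, b = −0.52900.
|∇z| = √(a²+b²) = 0.93313, so dip δ = arctan(0.93313) = 43.02°.
True thickness = vertical thickness × cos δ = 53.6 × cos 43.02° = 39.2 m.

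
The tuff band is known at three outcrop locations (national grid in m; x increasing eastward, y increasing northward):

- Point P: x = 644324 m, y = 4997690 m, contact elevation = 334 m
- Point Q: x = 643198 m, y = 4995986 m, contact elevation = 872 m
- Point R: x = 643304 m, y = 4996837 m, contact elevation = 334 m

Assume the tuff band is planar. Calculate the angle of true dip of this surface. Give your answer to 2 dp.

Let the plane be z = a·x + b·y + c.
Point Q−Point P: −1126a − 1704b = 538;  Point R−Point P: −1020a − 853b = 0.
Solving gives a = 0.59017, b = −0.70571.
Gradient magnitude |∇z| = √(a² + b²) = √(0.34830 + 0.49802) = 0.91996.
True dip = arctan(0.91996) = 42.61°, dipping toward NW (azimuth ≈ 320°).

42.61°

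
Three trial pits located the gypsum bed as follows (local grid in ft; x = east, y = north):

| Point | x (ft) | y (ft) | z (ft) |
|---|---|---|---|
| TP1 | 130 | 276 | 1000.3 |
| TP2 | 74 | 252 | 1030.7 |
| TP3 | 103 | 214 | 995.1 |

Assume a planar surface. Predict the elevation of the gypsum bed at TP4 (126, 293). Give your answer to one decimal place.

1009.8 ft

Two edge vectors: TP1→TP2 = (-56, -24, 30.4), TP1→TP3 = (-27, -62, -5.2).
Normal n = (TP1→TP2) × (TP1→TP3) = (2009.6, -1112, 2824).
So ∂z/∂x = −n_x/n_z = −0.71161 and ∂z/∂y = −n_y/n_z = 0.39377.
Intercept c from TP1: 1000.3 + 92.51 − 108.68 = 984.13.
At (126, 293): z = −89.7 + 115.4 + 984.13 = 1009.8 ft.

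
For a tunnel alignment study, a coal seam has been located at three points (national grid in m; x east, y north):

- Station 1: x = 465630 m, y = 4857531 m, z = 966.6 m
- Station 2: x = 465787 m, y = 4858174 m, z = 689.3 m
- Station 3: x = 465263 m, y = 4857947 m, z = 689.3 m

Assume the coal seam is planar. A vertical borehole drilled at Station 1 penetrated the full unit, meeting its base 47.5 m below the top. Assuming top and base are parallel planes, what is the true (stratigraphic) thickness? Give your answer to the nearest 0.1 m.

42.0 m

Two edge vectors: Station 1→Station 2 = (157, 643, -277.3), Station 1→Station 3 = (-367, 416, -277.3).
Normal n = (Station 1→Station 2) × (Station 1→Station 3) = (-62947.1, 145305.2, 301293).
So ∂z/∂x = −n_x/n_z = 0.20892 and ∂z/∂y = −n_y/n_z = −0.48227.
|∇z| = √(a²+b²) = 0.52558, so dip δ = arctan(0.52558) = 27.73°.
True thickness = vertical thickness × cos δ = 47.5 × cos 27.73° = 42.0 m.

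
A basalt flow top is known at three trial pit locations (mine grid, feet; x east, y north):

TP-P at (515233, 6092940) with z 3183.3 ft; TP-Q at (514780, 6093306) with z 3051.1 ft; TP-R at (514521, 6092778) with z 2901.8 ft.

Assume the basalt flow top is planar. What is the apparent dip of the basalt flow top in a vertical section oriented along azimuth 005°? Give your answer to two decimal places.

Let the plane be z = a·x + b·y + c.
TP-Q−TP-P: −453a + 366b = −132.2;  TP-R−TP-P: −712a − 162b = −281.5.
Solving gives a = 0.37262, b = 0.09999.
Unit vector along 005° is (sin 5°, cos 5°) = (0.0872, 0.9962).
Slope in that direction = a·(0.0872) + b·(0.9962) = 0.13208.
Apparent dip = arctan|0.13208| = 7.52° (true dip is 21.1°, so apparent ≤ true as expected).

7.52°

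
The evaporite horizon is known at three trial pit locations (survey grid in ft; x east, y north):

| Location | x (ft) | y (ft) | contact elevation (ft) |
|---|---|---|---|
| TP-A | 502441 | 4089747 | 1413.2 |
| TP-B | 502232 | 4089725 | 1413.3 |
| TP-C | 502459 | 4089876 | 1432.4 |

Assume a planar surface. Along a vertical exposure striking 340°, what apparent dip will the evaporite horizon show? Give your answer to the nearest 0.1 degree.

8.4°

Let the plane be z = a·x + b·y + c.
TP-B−TP-A: −209a − 22b = 0.1;  TP-C−TP-A: 18a + 129b = 19.2.
Solving gives a = −0.01639, b = 0.15112.
Unit vector along 340° is (sin 340°, cos 340°) = (-0.3420, 0.9397).
Slope in that direction = a·(-0.3420) + b·(0.9397) = 0.14761.
Apparent dip = arctan|0.14761| = 8.4° (true dip is 8.6°, so apparent ≤ true as expected).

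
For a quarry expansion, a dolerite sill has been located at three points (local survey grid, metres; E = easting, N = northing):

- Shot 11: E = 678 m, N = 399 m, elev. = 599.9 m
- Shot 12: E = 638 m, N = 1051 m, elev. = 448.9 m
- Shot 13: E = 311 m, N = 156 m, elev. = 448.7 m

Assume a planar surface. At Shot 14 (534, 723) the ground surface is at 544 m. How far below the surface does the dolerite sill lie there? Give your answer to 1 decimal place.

86.6 m

Two edge vectors: Shot 11→Shot 12 = (-40, 652, -151), Shot 11→Shot 13 = (-367, -243, -151.2).
Normal n = (Shot 11→Shot 12) × (Shot 11→Shot 13) = (-135275.4, 49369, 249004).
So ∂z/∂E = −n_x/n_z = 0.543266 and ∂z/∂N = −n_y/n_z = −0.198266.
Intercept c from Shot 11: 599.9 − 368.33 + 79.11 = 310.67.
At (534, 723): z_contact = 290.10 − 143.35 + 310.67 = 457.43 m.
Depth below ground = 544 − 457.43 = 86.6 m.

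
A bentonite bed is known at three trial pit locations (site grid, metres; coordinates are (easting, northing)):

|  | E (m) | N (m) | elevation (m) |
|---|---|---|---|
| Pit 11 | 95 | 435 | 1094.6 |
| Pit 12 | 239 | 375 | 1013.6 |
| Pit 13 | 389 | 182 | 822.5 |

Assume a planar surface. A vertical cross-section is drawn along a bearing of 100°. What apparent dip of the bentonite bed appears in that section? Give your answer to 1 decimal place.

19.8°

Let the plane be z = a·E + b·N + c.
Pit 12−Pit 11: 144a − 60b = −81;  Pit 13−Pit 11: 294a − 253b = −272.1.
Solving gives a = −0.22174, b = 0.81782.
Unit vector along 100° is (sin 100°, cos 100°) = (0.9848, -0.1736).
Slope in that direction = a·(0.9848) + b·(-0.1736) = −0.36039.
Apparent dip = arctan|0.36039| = 19.8° (true dip is 40.3°, so apparent ≤ true as expected).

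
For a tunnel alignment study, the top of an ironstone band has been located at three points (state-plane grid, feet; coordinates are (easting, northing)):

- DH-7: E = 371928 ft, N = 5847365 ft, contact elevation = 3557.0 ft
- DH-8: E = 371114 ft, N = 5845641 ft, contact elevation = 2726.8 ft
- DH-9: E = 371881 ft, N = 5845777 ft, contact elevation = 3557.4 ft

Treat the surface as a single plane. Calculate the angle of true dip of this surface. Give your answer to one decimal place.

Let the plane be z = a·E + b·N + c.
DH-8−DH-7: −814a − 1724b = −830.2;  DH-9−DH-7: −47a − 1588b = 0.4.
Solving gives a = 1.08868, b = −0.03247.
Gradient magnitude |∇z| = √(a² + b²) = √(1.18522 + 0.00105) = 1.08916.
True dip = arctan(1.08916) = 47.4°, dipping toward W (azimuth ≈ 272°).

47.4°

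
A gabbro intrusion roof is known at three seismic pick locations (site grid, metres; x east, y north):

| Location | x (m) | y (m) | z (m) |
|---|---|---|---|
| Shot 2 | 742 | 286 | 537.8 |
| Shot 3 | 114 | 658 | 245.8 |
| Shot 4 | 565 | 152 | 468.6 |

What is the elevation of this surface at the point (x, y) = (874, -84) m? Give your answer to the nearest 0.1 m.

615.2 m

Let the plane be z = a·x + b·y + c.
Shot 3−Shot 2: −628a + 372b = −292;  Shot 4−Shot 2: −177a − 134b = −69.2.
Solving gives a = 0.43248, b = −0.05484.
Then c = 537.8 − a·742 − b·286 = 232.58.
At (874, -84): z = 378.0 + 4.6 + 232.58 = 615.2 m.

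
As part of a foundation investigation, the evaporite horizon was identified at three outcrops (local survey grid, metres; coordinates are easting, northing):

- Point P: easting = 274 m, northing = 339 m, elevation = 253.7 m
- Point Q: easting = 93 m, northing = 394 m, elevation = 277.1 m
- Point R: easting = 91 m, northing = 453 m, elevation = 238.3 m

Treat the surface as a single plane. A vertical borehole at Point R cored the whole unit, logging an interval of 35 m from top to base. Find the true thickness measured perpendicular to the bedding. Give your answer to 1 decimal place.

28.0 m

Let the plane be z = a·easting + b·northing + c.
Point Q−Point P: −181a + 55b = 23.4;  Point R−Point P: −183a + 114b = −15.4.
Solving gives a = −0.33254, b = −0.66890.
|∇z| = √(a²+b²) = 0.74700, so dip δ = arctan(0.74700) = 36.76°.
True thickness = vertical thickness × cos δ = 35 × cos 36.76° = 28.0 m.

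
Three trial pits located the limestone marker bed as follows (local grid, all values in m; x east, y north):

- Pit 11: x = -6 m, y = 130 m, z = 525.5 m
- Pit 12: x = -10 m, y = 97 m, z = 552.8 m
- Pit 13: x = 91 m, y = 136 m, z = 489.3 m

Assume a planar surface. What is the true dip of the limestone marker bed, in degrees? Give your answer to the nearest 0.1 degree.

Let the plane be z = a·x + b·y + c.
Pit 12−Pit 11: −4a − 33b = 27.3;  Pit 13−Pit 11: 97a + 6b = −36.2.
Solving gives a = −0.32446, b = −0.78794.
Gradient magnitude |∇z| = √(a² + b²) = √(0.10527 + 0.62086) = 0.85213.
True dip = arctan(0.85213) = 40.4°, dipping toward NNE (azimuth ≈ 022°).

40.4°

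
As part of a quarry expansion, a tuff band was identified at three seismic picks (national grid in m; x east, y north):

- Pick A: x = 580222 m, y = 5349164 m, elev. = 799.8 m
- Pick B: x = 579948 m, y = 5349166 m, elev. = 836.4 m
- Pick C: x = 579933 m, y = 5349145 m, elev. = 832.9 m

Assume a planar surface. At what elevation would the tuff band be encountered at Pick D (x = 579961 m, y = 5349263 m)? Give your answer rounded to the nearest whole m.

860 m

Two edge vectors: Pick A→Pick B = (-274, 2, 36.6), Pick A→Pick C = (-289, -19, 33.1).
Normal n = (Pick A→Pick B) × (Pick A→Pick C) = (761.6, -1508, 5784).
So ∂z/∂x = −n_x/n_z = −0.13167358 and ∂z/∂y = −n_y/n_z = 0.26071923.
Intercept c from Pick A: 799.8 + 76399.91 − 1394629.89 = −1317430.19.
At (579961, 5349263): z = −76365.5 + 1394655.7 − 1317430.19 = 860.0 m.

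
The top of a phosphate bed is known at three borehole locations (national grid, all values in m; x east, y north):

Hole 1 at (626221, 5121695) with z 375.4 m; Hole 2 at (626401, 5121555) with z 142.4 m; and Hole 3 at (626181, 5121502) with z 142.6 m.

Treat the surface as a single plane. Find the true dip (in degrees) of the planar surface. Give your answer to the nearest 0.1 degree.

52.6°

Let the plane be z = a·x + b·y + c.
Hole 2−Hole 1: 180a − 140b = −233;  Hole 3−Hole 1: −40a − 193b = −232.8.
Solving gives a = −0.30682, b = 1.26981.
Gradient magnitude |∇z| = √(a² + b²) = √(0.09414 + 1.61241) = 1.30635.
True dip = arctan(1.30635) = 52.6°, dipping toward SSE (azimuth ≈ 166°).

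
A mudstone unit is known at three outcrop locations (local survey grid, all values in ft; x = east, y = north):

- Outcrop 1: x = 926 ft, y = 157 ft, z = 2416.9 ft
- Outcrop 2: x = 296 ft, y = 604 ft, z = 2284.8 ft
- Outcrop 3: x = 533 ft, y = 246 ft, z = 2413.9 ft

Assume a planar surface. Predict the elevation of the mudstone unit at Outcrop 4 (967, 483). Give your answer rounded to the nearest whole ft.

2277 ft

Let the plane be z = a·x + b·y + c.
Outcrop 2−Outcrop 1: −630a + 447b = −132.1;  Outcrop 3−Outcrop 1: −393a + 89b = −3.
Solving gives a = −0.08709, b = −0.41827.
Then c = 2416.9 − a·926 − b·157 = 2563.21.
At (967, 483): z = −84.2 − 202.0 + 2563.21 = 2277.0 ft.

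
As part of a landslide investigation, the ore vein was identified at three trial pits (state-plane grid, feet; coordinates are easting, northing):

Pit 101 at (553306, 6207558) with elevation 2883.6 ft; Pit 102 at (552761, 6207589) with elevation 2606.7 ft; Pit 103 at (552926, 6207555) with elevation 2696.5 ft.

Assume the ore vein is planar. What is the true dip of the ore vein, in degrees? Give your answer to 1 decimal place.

Two edge vectors: Pit 101→Pit 102 = (-545, 31, -276.9), Pit 101→Pit 103 = (-380, -3, -187.1).
Normal n = (Pit 101→Pit 102) × (Pit 101→Pit 103) = (-6630.8, 3252.5, 13415).
So ∂z/∂easting = −n_x/n_z = 0.49428 and ∂z/∂northing = −n_y/n_z = −0.24245.
Gradient magnitude |∇z| = √(a² + b²) = √(0.24432 + 0.05878) = 0.55054.
True dip = arctan(0.55054) = 28.8°, dipping toward WNW (azimuth ≈ 296°).

28.8°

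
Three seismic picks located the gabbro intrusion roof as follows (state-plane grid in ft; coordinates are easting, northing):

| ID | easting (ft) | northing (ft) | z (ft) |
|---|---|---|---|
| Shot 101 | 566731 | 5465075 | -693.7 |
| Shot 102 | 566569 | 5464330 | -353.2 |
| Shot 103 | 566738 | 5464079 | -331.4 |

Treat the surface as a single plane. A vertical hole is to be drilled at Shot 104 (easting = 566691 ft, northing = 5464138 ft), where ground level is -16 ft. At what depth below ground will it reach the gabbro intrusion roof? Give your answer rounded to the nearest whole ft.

Two edge vectors: Shot 101→Shot 102 = (-162, -745, 340.5), Shot 101→Shot 103 = (7, -996, 362.3).
Normal n = (Shot 101→Shot 102) × (Shot 101→Shot 103) = (69224.5, 61076.1, 166567).
So ∂z/∂easting = −n_x/n_z = −0.41559553 and ∂z/∂northing = −n_y/n_z = −0.36667587.
Intercept c from Shot 101: -693.7 + 235530.87 + 2003911.14 = 2238748.31.
At (566691, 5464138): z_contact = −235514.2 − 2003567.6 + 2238748.31 = -333.5 ft.
Depth below ground = -16 − (-333.5) = 318 ft.

318 ft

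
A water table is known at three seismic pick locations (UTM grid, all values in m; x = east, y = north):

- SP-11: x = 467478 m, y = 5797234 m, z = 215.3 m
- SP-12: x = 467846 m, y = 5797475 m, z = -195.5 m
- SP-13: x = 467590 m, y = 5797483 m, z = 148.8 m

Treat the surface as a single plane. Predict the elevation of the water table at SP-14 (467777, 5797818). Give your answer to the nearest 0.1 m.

10.9 m

Two edge vectors: SP-11→SP-12 = (368, 241, -410.8), SP-11→SP-13 = (112, 249, -66.5).
Normal n = (SP-11→SP-12) × (SP-11→SP-13) = (86262.7, -21537.6, 64640).
So ∂z/∂x = −n_x/n_z = −1.334509592 and ∂z/∂y = −n_y/n_z = 0.333193069.
Intercept c from SP-11: 215.3 + 623853.87 − 1931598.19 = −1307529.02.
At (467777, 5797818): z = −624252.9 + 1931792.8 − 1307529.02 = 10.9 m.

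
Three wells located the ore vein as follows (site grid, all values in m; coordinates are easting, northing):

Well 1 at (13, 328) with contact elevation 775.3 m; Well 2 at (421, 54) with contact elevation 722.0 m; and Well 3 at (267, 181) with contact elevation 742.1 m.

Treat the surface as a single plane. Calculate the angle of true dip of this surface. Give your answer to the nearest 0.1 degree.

7.5°

Let the plane be z = a·easting + b·northing + c.
Well 2−Well 1: 408a − 274b = −53.3;  Well 3−Well 1: 254a − 147b = −33.2.
Solving gives a = −0.13115, b = −0.00077.
Gradient magnitude |∇z| = √(a² + b²) = √(0.01720 + 0.00000) = 0.13116.
True dip = arctan(0.13116) = 7.5°, dipping toward E (azimuth ≈ 090°).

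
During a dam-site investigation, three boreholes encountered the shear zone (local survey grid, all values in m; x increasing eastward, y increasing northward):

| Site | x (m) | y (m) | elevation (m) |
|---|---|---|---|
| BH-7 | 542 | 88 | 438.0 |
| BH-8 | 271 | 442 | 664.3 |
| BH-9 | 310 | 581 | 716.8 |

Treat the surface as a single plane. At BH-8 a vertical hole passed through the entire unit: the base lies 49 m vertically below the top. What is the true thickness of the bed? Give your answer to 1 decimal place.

43.6 m

Let the plane be z = a·x + b·y + c.
BH-8−BH-7: −271a + 354b = 226.3;  BH-9−BH-7: −232a + 493b = 278.8.
Solving gives a = −0.25004, b = 0.44785.
|∇z| = √(a²+b²) = 0.51292, so dip δ = arctan(0.51292) = 27.15°.
True thickness = vertical thickness × cos δ = 49 × cos 27.15° = 43.6 m.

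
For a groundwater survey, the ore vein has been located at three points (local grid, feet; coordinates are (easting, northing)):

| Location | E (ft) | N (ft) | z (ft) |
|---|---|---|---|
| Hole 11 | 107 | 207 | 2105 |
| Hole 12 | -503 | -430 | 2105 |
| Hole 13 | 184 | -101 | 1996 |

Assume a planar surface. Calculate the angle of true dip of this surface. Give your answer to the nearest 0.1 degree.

Two edge vectors: Hole 11→Hole 12 = (-610, -637, 0), Hole 11→Hole 13 = (77, -308, -109).
Normal n = (Hole 11→Hole 12) × (Hole 11→Hole 13) = (69433, -66490, 236929).
So ∂z/∂E = −n_x/n_z = −0.29305 and ∂z/∂N = −n_y/n_z = 0.28063.
Gradient magnitude |∇z| = √(a² + b²) = √(0.08588 + 0.07875) = 0.40575.
True dip = arctan(0.40575) = 22.1°, dipping toward SE (azimuth ≈ 134°).

22.1°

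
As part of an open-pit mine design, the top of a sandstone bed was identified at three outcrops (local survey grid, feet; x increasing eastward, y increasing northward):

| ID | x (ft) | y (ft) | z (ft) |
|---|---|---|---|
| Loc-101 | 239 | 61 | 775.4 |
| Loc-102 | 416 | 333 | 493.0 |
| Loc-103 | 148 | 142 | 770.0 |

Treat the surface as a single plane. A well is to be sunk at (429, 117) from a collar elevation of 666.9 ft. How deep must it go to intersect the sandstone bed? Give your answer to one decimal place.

Let the plane be z = a·x + b·y + c.
Loc-102−Loc-101: 177a + 272b = −282.4;  Loc-103−Loc-101: −91a + 81b = −5.4.
Solving gives a = −0.54761, b = −0.68188.
Then c = 775.4 − a·239 − b·61 = 947.87.
At (429, 117): z_contact = −234.93 − 79.78 + 947.87 = 633.17 ft.
Depth below ground = 666.9 − 633.17 = 33.7 ft.

33.7 ft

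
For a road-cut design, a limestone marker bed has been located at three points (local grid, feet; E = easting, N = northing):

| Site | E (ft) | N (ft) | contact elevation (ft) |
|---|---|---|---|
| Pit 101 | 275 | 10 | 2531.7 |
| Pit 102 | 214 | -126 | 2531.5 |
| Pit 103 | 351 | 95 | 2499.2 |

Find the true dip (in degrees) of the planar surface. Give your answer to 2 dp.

43.37°

Two edge vectors: Pit 101→Pit 102 = (-61, -136, -0.2), Pit 101→Pit 103 = (76, 85, -32.5).
Normal n = (Pit 101→Pit 102) × (Pit 101→Pit 103) = (4437, -1997.7, 5151).
So ∂z/∂E = −n_x/n_z = −0.86139 and ∂z/∂N = −n_y/n_z = 0.38783.
Gradient magnitude |∇z| = √(a² + b²) = √(0.74199 + 0.15041) = 0.94467.
True dip = arctan(0.94467) = 43.37°, dipping toward ESE (azimuth ≈ 114°).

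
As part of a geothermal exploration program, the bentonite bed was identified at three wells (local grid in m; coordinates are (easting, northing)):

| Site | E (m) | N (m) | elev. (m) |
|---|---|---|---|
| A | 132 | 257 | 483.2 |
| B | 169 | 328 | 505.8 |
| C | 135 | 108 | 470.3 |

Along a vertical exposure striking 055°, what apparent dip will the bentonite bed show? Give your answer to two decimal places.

22.06°

Let the plane be z = a·E + b·N + c.
B−A: 37a + 71b = 22.6;  C−A: 3a − 149b = −12.9.
Solving gives a = 0.42813, b = 0.09520.
Unit vector along 055° is (sin 55°, cos 55°) = (0.8192, 0.5736).
Slope in that direction = a·(0.8192) + b·(0.5736) = 0.40531.
Apparent dip = arctan|0.40531| = 22.06° (true dip is 23.7°, so apparent ≤ true as expected).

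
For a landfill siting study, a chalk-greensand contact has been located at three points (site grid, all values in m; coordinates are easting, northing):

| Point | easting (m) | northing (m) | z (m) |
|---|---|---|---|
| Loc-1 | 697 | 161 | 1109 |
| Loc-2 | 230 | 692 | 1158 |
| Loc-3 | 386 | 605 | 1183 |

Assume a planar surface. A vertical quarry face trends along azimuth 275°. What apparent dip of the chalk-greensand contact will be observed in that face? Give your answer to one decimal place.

Let the plane be z = a·easting + b·northing + c.
Loc-2−Loc-1: −467a + 531b = 49;  Loc-3−Loc-1: −311a + 444b = 74.
Solving gives a = 0.41552, b = 0.45772.
Unit vector along 275° is (sin 275°, cos 275°) = (-0.9962, 0.0872).
Slope in that direction = a·(-0.9962) + b·(0.0872) = −0.37405.
Apparent dip = arctan|0.37405| = 20.5° (true dip is 31.7°, so apparent ≤ true as expected).

20.5°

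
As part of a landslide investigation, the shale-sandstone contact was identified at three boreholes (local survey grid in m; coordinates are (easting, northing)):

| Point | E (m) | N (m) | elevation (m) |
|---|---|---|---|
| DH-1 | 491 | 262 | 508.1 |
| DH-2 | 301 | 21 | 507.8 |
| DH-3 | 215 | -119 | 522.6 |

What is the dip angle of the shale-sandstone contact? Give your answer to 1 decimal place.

38.0°

Two edge vectors: DH-1→DH-2 = (-190, -241, -0.3), DH-1→DH-3 = (-276, -381, 14.5).
Normal n = (DH-1→DH-2) × (DH-1→DH-3) = (-3608.8, 2837.8, 5874).
So ∂z/∂E = −n_x/n_z = 0.61437 and ∂z/∂N = −n_y/n_z = −0.48311.
Gradient magnitude |∇z| = √(a² + b²) = √(0.37745 + 0.23340) = 0.78157.
True dip = arctan(0.78157) = 38.0°, dipping toward NW (azimuth ≈ 308°).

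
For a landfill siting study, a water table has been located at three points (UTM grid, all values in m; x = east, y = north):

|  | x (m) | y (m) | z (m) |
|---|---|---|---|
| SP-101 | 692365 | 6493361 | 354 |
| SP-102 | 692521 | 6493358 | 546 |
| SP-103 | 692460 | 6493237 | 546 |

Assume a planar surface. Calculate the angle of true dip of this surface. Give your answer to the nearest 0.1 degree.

Let the plane be z = a·x + b·y + c.
SP-102−SP-101: 156a − 3b = 192;  SP-103−SP-101: 95a − 124b = 192.
Solving gives a = 1.21895, b = −0.61451.
Gradient magnitude |∇z| = √(a² + b²) = √(1.48584 + 0.37763) = 1.36509.
True dip = arctan(1.36509) = 53.8°, dipping toward WNW (azimuth ≈ 297°).

53.8°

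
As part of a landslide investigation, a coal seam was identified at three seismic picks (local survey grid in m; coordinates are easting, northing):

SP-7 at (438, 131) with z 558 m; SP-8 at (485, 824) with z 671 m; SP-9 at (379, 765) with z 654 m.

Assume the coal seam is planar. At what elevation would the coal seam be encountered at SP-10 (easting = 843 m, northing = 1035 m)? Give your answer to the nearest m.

730 m

Let the plane be z = a·easting + b·northing + c.
SP-8−SP-7: 47a + 693b = 113;  SP-9−SP-7: −59a + 634b = 96.
Solving gives a = 0.07235, b = 0.15815.
Then c = 558 − a·438 − b·131 = 505.59.
At (843, 1035): z = 61.0 + 163.7 + 505.59 = 730.3 m.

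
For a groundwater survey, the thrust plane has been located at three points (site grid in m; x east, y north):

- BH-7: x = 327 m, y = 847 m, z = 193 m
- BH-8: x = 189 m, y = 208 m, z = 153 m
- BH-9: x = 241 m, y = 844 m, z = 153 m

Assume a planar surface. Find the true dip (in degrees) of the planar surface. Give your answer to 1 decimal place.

Let the plane be z = a·x + b·y + c.
BH-8−BH-7: −138a − 639b = −40;  BH-9−BH-7: −86a − 3b = −40.
Solving gives a = 0.46645, b = −0.03814.
Gradient magnitude |∇z| = √(a² + b²) = √(0.21757 + 0.00145) = 0.46800.
True dip = arctan(0.46800) = 25.1°, dipping toward W (azimuth ≈ 275°).

25.1°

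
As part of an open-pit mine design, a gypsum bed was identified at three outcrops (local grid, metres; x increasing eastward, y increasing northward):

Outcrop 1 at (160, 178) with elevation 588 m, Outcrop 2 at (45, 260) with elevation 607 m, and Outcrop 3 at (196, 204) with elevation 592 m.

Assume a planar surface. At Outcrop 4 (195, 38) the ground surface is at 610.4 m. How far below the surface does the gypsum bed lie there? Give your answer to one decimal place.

Two edge vectors: Outcrop 1→Outcrop 2 = (-115, 82, 19), Outcrop 1→Outcrop 3 = (36, 26, 4).
Normal n = (Outcrop 1→Outcrop 2) × (Outcrop 1→Outcrop 3) = (-166, 1144, -5942).
So ∂z/∂x = −n_x/n_z = −0.02794 and ∂z/∂y = −n_y/n_z = 0.19253.
Intercept c from Outcrop 1: 588 + 4.47 − 34.27 = 558.20.
At (195, 38): z_contact = −5.45 + 7.32 + 558.20 = 560.07 m.
Depth below ground = 610.4 − 560.07 = 50.3 m.

50.3 m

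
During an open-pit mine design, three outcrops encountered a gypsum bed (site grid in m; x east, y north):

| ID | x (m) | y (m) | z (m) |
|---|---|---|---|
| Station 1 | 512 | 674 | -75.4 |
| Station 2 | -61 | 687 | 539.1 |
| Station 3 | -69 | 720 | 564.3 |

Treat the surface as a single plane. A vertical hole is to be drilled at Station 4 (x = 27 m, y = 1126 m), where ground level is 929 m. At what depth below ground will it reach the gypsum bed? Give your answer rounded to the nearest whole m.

Two edge vectors: Station 1→Station 2 = (-573, 13, 614.5), Station 1→Station 3 = (-581, 46, 639.7).
Normal n = (Station 1→Station 2) × (Station 1→Station 3) = (-19950.9, 9523.6, -18805).
So ∂z/∂x = −n_x/n_z = −1.06094 and ∂z/∂y = −n_y/n_z = 0.50644.
Intercept c from Station 1: -75.4 + 543.20 − 341.34 = 126.46.
At (27, 1126): z_contact = −28.6 + 570.3 + 126.46 = 668.1 m.
Depth below ground = 929 − 668.1 = 261 m.

261 m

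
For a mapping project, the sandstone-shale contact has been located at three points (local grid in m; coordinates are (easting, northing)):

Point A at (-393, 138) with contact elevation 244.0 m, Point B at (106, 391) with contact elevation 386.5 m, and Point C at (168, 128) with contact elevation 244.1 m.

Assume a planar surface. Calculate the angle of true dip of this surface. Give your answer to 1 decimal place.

Two edge vectors: Point A→Point B = (499, 253, 142.5), Point A→Point C = (561, -10, 0.1).
Normal n = (Point A→Point B) × (Point A→Point C) = (1450.3, 79892.6, -146923).
So ∂z/∂E = −n_x/n_z = 0.00987 and ∂z/∂N = −n_y/n_z = 0.54377.
Gradient magnitude |∇z| = √(a² + b²) = √(0.00010 + 0.29569) = 0.54386.
True dip = arctan(0.54386) = 28.5°, dipping toward S (azimuth ≈ 181°).

28.5°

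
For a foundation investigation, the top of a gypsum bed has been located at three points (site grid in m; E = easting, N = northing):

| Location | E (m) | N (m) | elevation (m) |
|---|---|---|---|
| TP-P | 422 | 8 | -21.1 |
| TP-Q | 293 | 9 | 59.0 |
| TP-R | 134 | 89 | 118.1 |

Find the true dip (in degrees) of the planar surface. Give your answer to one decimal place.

Two edge vectors: TP-P→TP-Q = (-129, 1, 80.1), TP-P→TP-R = (-288, 81, 139.2).
Normal n = (TP-P→TP-Q) × (TP-P→TP-R) = (-6348.9, -5112, -10161).
So ∂z/∂E = −n_x/n_z = −0.62483 and ∂z/∂N = −n_y/n_z = −0.50310.
Gradient magnitude |∇z| = √(a² + b²) = √(0.39041 + 0.25311) = 0.80220.
True dip = arctan(0.80220) = 38.7°, dipping toward NE (azimuth ≈ 051°).

38.7°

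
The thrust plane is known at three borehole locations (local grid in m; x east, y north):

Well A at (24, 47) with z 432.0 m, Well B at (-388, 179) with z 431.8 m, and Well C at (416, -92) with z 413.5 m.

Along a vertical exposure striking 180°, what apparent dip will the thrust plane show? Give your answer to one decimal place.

54.3°

Two edge vectors: Well A→Well B = (-412, 132, -0.2), Well A→Well C = (392, -139, -18.5).
Normal n = (Well A→Well B) × (Well A→Well C) = (-2469.8, -7700.4, 5524).
So ∂z/∂x = −n_x/n_z = 0.44710 and ∂z/∂y = −n_y/n_z = 1.39399.
Unit vector along 180° is (sin 180°, cos 180°) = (0.0000, -1.0000).
Slope in that direction = a·(0.0000) + b·(-1.0000) = −1.39399.
Apparent dip = arctan|1.39399| = 54.3° (true dip is 55.7°, so apparent ≤ true as expected).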